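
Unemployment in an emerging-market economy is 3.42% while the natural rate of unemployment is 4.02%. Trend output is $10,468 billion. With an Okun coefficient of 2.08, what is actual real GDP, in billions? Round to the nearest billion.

$10,599 billion

Unemployment gap = 3.42 - 4.02 = -0.6 points, so the output gap is -2.08 × (-0.6) = 1.248%.
Actual GDP = 10468 × (1 + 1.248/100) = 10468 × 1.01248 ≈ 10599 billion.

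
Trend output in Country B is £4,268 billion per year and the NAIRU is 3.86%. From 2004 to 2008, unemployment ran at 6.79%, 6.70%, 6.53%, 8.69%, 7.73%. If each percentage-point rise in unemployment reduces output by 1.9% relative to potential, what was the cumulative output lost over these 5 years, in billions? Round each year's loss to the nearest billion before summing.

Year 2004: gap = -1.9 × (6.79 - 3.86) = -5.567%, loss ≈ 4268 × 5.567/100 ≈ 238.
Year 2005: gap = -1.9 × (6.7 - 3.86) = -5.396%, loss ≈ 4268 × 5.396/100 ≈ 230.
Year 2006: gap = -1.9 × (6.53 - 3.86) = -5.073%, loss ≈ 4268 × 5.073/100 ≈ 217.
Year 2007: gap = -1.9 × (8.69 - 3.86) = -9.177%, loss ≈ 4268 × 9.177/100 ≈ 392.
Year 2008: gap = -1.9 × (7.73 - 3.86) = -7.353%, loss ≈ 4268 × 7.353/100 ≈ 314.
Total lost output = 238 + 230 + 217 + 392 + 314 = 1391 billion.

£1,391 billion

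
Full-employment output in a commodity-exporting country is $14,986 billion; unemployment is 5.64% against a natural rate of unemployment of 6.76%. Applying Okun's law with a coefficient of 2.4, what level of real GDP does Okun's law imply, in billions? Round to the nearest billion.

$15,389 billion

Unemployment gap = 5.64 - 6.76 = -1.12 points, so the output gap is -2.4 × (-1.12) = 2.688%.
Actual GDP = 14986 × (1 + 2.688/100) = 14986 × 1.02688 ≈ 15389 billion.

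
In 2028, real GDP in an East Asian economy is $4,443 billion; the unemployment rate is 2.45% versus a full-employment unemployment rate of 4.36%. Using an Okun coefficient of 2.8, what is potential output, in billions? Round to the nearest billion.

$4,217 billion

Unemployment gap = 2.45 - 4.36 = -1.91 points, so output gap = -2.8 × (-1.91) = 5.348%.
Since Y = Y* × (1 + gap/100), Y* = 4443/1.05348 ≈ 4217 billion.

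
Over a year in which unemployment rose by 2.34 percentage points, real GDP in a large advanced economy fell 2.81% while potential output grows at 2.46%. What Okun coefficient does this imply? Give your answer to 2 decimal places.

Growth form: g_Y = g_Y* - β × Δu, so β = (g_Y* - g_Y)/Δu.
β = (2.46 + 2.81)/2.34 = 5.27/2.34 = 2.25.

β ≈ 2.25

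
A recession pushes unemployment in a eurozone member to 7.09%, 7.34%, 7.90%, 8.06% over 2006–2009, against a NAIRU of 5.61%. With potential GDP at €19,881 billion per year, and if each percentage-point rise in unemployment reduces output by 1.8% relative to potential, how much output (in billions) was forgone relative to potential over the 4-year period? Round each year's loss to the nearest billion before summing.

€2,845 billion

Year 2006: gap = -1.8 × (7.09 - 5.61) = -2.664%, loss ≈ 19881 × 2.664/100 ≈ 530.
Year 2007: gap = -1.8 × (7.34 - 5.61) = -3.114%, loss ≈ 19881 × 3.114/100 ≈ 619.
Year 2008: gap = -1.8 × (7.9 - 5.61) = -4.122%, loss ≈ 19881 × 4.122/100 ≈ 819.
Year 2009: gap = -1.8 × (8.06 - 5.61) = -4.41%, loss ≈ 19881 × 4.41/100 ≈ 877.
Total lost output = 530 + 619 + 819 + 877 = 2845 billion.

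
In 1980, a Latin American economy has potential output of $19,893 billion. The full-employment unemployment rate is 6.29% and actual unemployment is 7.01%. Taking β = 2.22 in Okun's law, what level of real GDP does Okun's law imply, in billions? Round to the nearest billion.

Unemployment gap = 7.01 - 6.29 = 0.72 points, so the output gap is -2.22 × 0.72 = -1.5984%.
Actual GDP = 19893 × (1 - 1.5984/100) = 19893 × 0.984016 ≈ 19575 billion.

$19,575 billion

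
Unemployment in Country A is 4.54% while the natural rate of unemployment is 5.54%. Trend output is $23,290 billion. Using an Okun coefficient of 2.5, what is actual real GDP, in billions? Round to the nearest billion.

Unemployment gap = 4.54 - 5.54 = -1 point, so the output gap is -2.5 × (-1) = 2.5%.
Actual GDP = 23290 × (1 + 2.5/100) = 23290 × 1.025 ≈ 23872 billion.

$23,872 billion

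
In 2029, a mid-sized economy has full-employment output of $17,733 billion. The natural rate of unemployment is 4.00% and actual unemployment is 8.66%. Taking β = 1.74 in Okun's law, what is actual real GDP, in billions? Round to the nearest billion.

$16,295 billion

Unemployment gap = 8.66 - 4 = 4.66 points, so the output gap is -1.74 × 4.66 = -8.1084%.
Actual GDP = 17733 × (1 - 8.1084/100) = 17733 × 0.918916 ≈ 16295 billion.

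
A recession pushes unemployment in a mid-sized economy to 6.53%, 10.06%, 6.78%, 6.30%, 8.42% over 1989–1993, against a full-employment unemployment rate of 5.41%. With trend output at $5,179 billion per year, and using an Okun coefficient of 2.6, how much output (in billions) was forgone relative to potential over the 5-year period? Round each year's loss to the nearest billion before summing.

Year 1989: gap = -2.6 × (6.53 - 5.41) = -2.912%, loss ≈ 5179 × 2.912/100 ≈ 151.
Year 1990: gap = -2.6 × (10.06 - 5.41) = -12.09%, loss ≈ 5179 × 12.09/100 ≈ 626.
Year 1991: gap = -2.6 × (6.78 - 5.41) = -3.562%, loss ≈ 5179 × 3.562/100 ≈ 184.
Year 1992: gap = -2.6 × (6.3 - 5.41) = -2.314%, loss ≈ 5179 × 2.314/100 ≈ 120.
Year 1993: gap = -2.6 × (8.42 - 5.41) = -7.826%, loss ≈ 5179 × 7.826/100 ≈ 405.
Total lost output = 151 + 626 + 184 + 120 + 405 = 1486 billion.

$1,486 billion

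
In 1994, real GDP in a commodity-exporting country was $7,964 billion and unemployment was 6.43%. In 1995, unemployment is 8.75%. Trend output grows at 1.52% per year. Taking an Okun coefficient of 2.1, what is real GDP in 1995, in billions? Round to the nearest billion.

$7,697 billion

Δu = 8.75 - 6.43 = 2.32 points.
Okun's law (growth form): g_Y = g_Y* - β × Δu = 1.52 - 2.1 × (2.32) = 1.52 - 4.872 = -3.352%.
Real GDP in the next year = 7964 × (1 - 3.352/100) = 7964 × 0.96648 ≈ 7697 billion.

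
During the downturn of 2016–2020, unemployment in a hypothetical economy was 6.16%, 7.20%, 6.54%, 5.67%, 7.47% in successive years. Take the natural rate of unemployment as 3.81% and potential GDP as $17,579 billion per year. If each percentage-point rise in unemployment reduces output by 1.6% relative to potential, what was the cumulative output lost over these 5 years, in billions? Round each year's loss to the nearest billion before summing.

$3,934 billion

Year 2016: gap = -1.6 × (6.16 - 3.81) = -3.76%, loss ≈ 17579 × 3.76/100 ≈ 661.
Year 2017: gap = -1.6 × (7.2 - 3.81) = -5.424%, loss ≈ 17579 × 5.424/100 ≈ 953.
Year 2018: gap = -1.6 × (6.54 - 3.81) = -4.368%, loss ≈ 17579 × 4.368/100 ≈ 768.
Year 2019: gap = -1.6 × (5.67 - 3.81) = -2.976%, loss ≈ 17579 × 2.976/100 ≈ 523.
Year 2020: gap = -1.6 × (7.47 - 3.81) = -5.856%, loss ≈ 17579 × 5.856/100 ≈ 1029.
Total lost output = 661 + 953 + 768 + 523 + 1029 = 3934 billion.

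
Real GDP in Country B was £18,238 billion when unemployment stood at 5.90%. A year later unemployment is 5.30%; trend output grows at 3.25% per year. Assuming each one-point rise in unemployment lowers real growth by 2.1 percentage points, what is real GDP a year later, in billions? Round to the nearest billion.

£19,061 billion

Δu = 5.3 - 5.9 = -0.6 points.
Okun's law (growth form): g_Y = g_Y* - β × Δu = 3.25 - 2.1 × (-0.60) = 3.25 + 1.26 = 4.51%.
Real GDP in the next year = 18238 × (1 + 4.51/100) = 18238 × 1.0451 ≈ 19061 billion.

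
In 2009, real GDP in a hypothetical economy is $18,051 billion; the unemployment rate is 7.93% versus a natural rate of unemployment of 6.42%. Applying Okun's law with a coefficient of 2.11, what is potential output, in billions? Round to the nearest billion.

Unemployment gap = 7.93 - 6.42 = 1.51 points, so output gap = -2.11 × 1.51 = -3.1861%.
Since Y = Y* × (1 + gap/100), Y* = 18051/0.968139 ≈ 18645 billion.

$18,645 billion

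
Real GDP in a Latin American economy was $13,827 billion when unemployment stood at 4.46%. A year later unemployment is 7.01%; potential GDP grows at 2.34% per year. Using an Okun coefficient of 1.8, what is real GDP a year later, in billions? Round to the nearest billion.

$13,516 billion

Δu = 7.01 - 4.46 = 2.55 points.
Okun's law (growth form): g_Y = g_Y* - β × Δu = 2.34 - 1.8 × (2.55) = 2.34 - 4.59 = -2.25%.
Real GDP in the next year = 13827 × (1 - 2.25/100) = 13827 × 0.9775 ≈ 13516 billion.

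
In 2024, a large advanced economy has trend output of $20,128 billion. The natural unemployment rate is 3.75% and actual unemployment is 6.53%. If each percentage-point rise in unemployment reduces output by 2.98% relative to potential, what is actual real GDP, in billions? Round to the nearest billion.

Unemployment gap = 6.53 - 3.75 = 2.78 points, so the output gap is -2.98 × 2.78 = -8.2844%.
Actual GDP = 20128 × (1 - 8.2844/100) = 20128 × 0.917156 ≈ 18461 billion.

$18,461 billion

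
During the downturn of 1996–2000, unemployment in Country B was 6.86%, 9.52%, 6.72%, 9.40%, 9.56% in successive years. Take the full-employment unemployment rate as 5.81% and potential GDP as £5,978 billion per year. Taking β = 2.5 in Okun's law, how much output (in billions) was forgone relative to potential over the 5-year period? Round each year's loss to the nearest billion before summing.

£1,944 billion

Year 1996: gap = -2.5 × (6.86 - 5.81) = -2.625%, loss ≈ 5978 × 2.625/100 ≈ 157.
Year 1997: gap = -2.5 × (9.52 - 5.81) = -9.275%, loss ≈ 5978 × 9.275/100 ≈ 554.
Year 1998: gap = -2.5 × (6.72 - 5.81) = -2.275%, loss ≈ 5978 × 2.275/100 ≈ 136.
Year 1999: gap = -2.5 × (9.4 - 5.81) = -8.975%, loss ≈ 5978 × 8.975/100 ≈ 537.
Year 2000: gap = -2.5 × (9.56 - 5.81) = -9.375%, loss ≈ 5978 × 9.375/100 ≈ 560.
Total lost output = 157 + 554 + 136 + 537 + 560 = 1944 billion.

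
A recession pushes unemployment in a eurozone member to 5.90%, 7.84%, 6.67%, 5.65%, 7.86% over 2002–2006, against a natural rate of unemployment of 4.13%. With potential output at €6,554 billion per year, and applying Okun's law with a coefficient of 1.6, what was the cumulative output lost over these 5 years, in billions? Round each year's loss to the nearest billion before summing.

Year 2002: gap = -1.6 × (5.9 - 4.13) = -2.832%, loss ≈ 6554 × 2.832/100 ≈ 186.
Year 2003: gap = -1.6 × (7.84 - 4.13) = -5.936%, loss ≈ 6554 × 5.936/100 ≈ 389.
Year 2004: gap = -1.6 × (6.67 - 4.13) = -4.064%, loss ≈ 6554 × 4.064/100 ≈ 266.
Year 2005: gap = -1.6 × (5.65 - 4.13) = -2.432%, loss ≈ 6554 × 2.432/100 ≈ 159.
Year 2006: gap = -1.6 × (7.86 - 4.13) = -5.968%, loss ≈ 6554 × 5.968/100 ≈ 391.
Total lost output = 186 + 389 + 266 + 159 + 391 = 1391 billion.

€1,391 billion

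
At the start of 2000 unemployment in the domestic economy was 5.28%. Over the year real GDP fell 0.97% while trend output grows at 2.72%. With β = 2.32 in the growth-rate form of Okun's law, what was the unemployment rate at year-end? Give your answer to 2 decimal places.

Growth-rate Okun's law: g_Y = g_Y* - β × Δu, so Δu = (g_Y* - g_Y)/β.
Δu = (2.72 + 0.97)/2.32 = 3.69/2.32 = 1.59 percentage points.
Year-end unemployment = 5.28 + 1.59 = 6.87%.

6.87%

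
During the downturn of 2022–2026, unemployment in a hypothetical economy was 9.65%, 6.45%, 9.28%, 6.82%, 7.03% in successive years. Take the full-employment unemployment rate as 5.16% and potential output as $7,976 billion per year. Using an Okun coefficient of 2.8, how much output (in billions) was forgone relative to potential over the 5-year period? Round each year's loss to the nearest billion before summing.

Year 2022: gap = -2.8 × (9.65 - 5.16) = -12.572%, loss ≈ 7976 × 12.572/100 ≈ 1003.
Year 2023: gap = -2.8 × (6.45 - 5.16) = -3.612%, loss ≈ 7976 × 3.612/100 ≈ 288.
Year 2024: gap = -2.8 × (9.28 - 5.16) = -11.536%, loss ≈ 7976 × 11.536/100 ≈ 920.
Year 2025: gap = -2.8 × (6.82 - 5.16) = -4.648%, loss ≈ 7976 × 4.648/100 ≈ 371.
Year 2026: gap = -2.8 × (7.03 - 5.16) = -5.236%, loss ≈ 7976 × 5.236/100 ≈ 418.
Total lost output = 1003 + 288 + 920 + 371 + 418 = 3000 billion.

$3,000 billion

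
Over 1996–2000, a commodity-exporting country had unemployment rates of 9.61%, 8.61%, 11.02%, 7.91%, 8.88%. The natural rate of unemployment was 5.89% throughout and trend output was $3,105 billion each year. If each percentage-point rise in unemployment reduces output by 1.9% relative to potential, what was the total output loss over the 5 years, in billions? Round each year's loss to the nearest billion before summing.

$977 billion

Year 1996: gap = -1.9 × (9.61 - 5.89) = -7.068%, loss ≈ 3105 × 7.068/100 ≈ 219.
Year 1997: gap = -1.9 × (8.61 - 5.89) = -5.168%, loss ≈ 3105 × 5.168/100 ≈ 160.
Year 1998: gap = -1.9 × (11.02 - 5.89) = -9.747%, loss ≈ 3105 × 9.747/100 ≈ 303.
Year 1999: gap = -1.9 × (7.91 - 5.89) = -3.838%, loss ≈ 3105 × 3.838/100 ≈ 119.
Year 2000: gap = -1.9 × (8.88 - 5.89) = -5.681%, loss ≈ 3105 × 5.681/100 ≈ 176.
Total lost output = 219 + 160 + 303 + 119 + 176 = 977 billion.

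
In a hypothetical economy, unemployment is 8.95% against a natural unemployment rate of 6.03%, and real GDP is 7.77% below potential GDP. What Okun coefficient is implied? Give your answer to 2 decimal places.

Okun's law: output gap = -β × (u - u*).
-7.77 = -β × (8.95 - 6.03) = -β × 2.92, so β = 7.77/2.92 = 2.66.

β ≈ 2.66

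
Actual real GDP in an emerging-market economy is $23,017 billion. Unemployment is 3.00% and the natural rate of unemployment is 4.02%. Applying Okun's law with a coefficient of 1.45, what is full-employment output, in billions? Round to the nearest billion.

$22,682 billion

Unemployment gap = 3 - 4.02 = -1.02 points, so output gap = -1.45 × (-1.02) = 1.479%.
Since Y = Y* × (1 + gap/100), Y* = 23017/1.01479 ≈ 22682 billion.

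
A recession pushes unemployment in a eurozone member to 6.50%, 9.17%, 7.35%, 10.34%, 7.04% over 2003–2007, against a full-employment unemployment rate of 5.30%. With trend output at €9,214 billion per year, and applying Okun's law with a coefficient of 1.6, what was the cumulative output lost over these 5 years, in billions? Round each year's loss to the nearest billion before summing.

€2,050 billion

Year 2003: gap = -1.6 × (6.5 - 5.3) = -1.92%, loss ≈ 9214 × 1.92/100 ≈ 177.
Year 2004: gap = -1.6 × (9.17 - 5.3) = -6.192%, loss ≈ 9214 × 6.192/100 ≈ 571.
Year 2005: gap = -1.6 × (7.35 - 5.3) = -3.28%, loss ≈ 9214 × 3.28/100 ≈ 302.
Year 2006: gap = -1.6 × (10.34 - 5.3) = -8.064%, loss ≈ 9214 × 8.064/100 ≈ 743.
Year 2007: gap = -1.6 × (7.04 - 5.3) = -2.784%, loss ≈ 9214 × 2.784/100 ≈ 257.
Total lost output = 177 + 571 + 302 + 743 + 257 = 2050 billion.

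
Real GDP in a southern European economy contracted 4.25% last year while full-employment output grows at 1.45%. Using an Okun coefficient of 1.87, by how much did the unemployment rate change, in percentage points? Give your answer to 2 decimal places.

Growth-rate Okun's law: g_Y = g_Y* - β × Δu, so Δu = (g_Y* - g_Y)/β.
Δu = (1.45 + 4.25)/1.87 = 5.7/1.87 = 3.05 percentage points.

3.05 percentage points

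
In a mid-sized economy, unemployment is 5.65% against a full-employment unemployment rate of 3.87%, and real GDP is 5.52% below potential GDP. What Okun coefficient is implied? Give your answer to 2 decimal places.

Okun's law: output gap = -β × (u - u*).
-5.52 = -β × (5.65 - 3.87) = -β × 1.78, so β = 5.52/1.78 = 3.10.

β ≈ 3.10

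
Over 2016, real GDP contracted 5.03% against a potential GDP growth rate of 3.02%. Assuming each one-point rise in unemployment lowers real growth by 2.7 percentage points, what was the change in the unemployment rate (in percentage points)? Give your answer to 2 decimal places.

Growth-rate Okun's law: g_Y = g_Y* - β × Δu, so Δu = (g_Y* - g_Y)/β.
Δu = (3.02 + 5.03)/2.7 = 8.05/2.7 = 2.98 percentage points.

2.98 percentage points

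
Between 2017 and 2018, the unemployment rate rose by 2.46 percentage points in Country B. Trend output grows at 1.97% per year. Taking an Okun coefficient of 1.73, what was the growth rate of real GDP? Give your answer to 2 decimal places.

Growth-rate Okun's law: g_Y = g_Y* - β × Δu.
g_Y = 1.97 - 1.73 × (2.46) = 1.97 - 4.2558 = -2.2858%, i.e. -2.29% to 2 d.p.

-2.29%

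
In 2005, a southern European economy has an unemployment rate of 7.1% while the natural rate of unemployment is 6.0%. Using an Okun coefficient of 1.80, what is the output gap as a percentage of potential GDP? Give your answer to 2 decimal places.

-1.98%

The unemployment gap is 7.1 - 6 = 1.1 percentage points.
Okun's law gives an output gap of -1.8 × 1.1 = -1.98%, i.e. 1.98% below potential.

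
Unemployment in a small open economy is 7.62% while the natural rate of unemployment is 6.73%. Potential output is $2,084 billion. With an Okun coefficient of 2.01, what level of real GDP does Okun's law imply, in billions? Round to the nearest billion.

Unemployment gap = 7.62 - 6.73 = 0.89 points, so the output gap is -2.01 × 0.89 = -1.7889%.
Actual GDP = 2084 × (1 - 1.7889/100) = 2084 × 0.982111 ≈ 2047 billion.

$2,047 billion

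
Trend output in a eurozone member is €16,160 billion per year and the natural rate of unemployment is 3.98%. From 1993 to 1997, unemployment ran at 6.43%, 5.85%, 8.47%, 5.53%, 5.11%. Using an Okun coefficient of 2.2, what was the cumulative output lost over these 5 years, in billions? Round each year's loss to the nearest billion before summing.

€4,085 billion

Year 1993: gap = -2.2 × (6.43 - 3.98) = -5.39%, loss ≈ 16160 × 5.39/100 ≈ 871.
Year 1994: gap = -2.2 × (5.85 - 3.98) = -4.114%, loss ≈ 16160 × 4.114/100 ≈ 665.
Year 1995: gap = -2.2 × (8.47 - 3.98) = -9.878%, loss ≈ 16160 × 9.878/100 ≈ 1596.
Year 1996: gap = -2.2 × (5.53 - 3.98) = -3.41%, loss ≈ 16160 × 3.41/100 ≈ 551.
Year 1997: gap = -2.2 × (5.11 - 3.98) = -2.486%, loss ≈ 16160 × 2.486/100 ≈ 402.
Total lost output = 871 + 665 + 1596 + 551 + 402 = 4085 billion.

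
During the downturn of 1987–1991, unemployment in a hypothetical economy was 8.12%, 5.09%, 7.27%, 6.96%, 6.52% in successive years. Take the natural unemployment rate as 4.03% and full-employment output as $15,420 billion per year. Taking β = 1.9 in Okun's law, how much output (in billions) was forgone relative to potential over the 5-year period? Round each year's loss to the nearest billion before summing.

Year 1987: gap = -1.9 × (8.12 - 4.03) = -7.771%, loss ≈ 15420 × 7.771/100 ≈ 1198.
Year 1988: gap = -1.9 × (5.09 - 4.03) = -2.014%, loss ≈ 15420 × 2.014/100 ≈ 311.
Year 1989: gap = -1.9 × (7.27 - 4.03) = -6.156%, loss ≈ 15420 × 6.156/100 ≈ 949.
Year 1990: gap = -1.9 × (6.96 - 4.03) = -5.567%, loss ≈ 15420 × 5.567/100 ≈ 858.
Year 1991: gap = -1.9 × (6.52 - 4.03) = -4.731%, loss ≈ 15420 × 4.731/100 ≈ 730.
Total lost output = 1198 + 311 + 949 + 858 + 730 = 4046 billion.

$4,046 billion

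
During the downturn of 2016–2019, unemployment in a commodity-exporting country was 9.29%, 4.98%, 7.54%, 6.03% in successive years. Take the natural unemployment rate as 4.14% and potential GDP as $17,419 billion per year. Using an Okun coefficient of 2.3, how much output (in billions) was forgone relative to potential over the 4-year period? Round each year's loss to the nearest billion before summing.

Year 2016: gap = -2.3 × (9.29 - 4.14) = -11.845%, loss ≈ 17419 × 11.845/100 ≈ 2063.
Year 2017: gap = -2.3 × (4.98 - 4.14) = -1.932%, loss ≈ 17419 × 1.932/100 ≈ 337.
Year 2018: gap = -2.3 × (7.54 - 4.14) = -7.82%, loss ≈ 17419 × 7.82/100 ≈ 1362.
Year 2019: gap = -2.3 × (6.03 - 4.14) = -4.347%, loss ≈ 17419 × 4.347/100 ≈ 757.
Total lost output = 2063 + 337 + 1362 + 757 = 4519 billion.

$4,519 billion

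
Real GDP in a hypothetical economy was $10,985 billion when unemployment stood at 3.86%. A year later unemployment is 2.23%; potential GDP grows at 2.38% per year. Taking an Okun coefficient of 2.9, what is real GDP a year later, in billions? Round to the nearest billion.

Δu = 2.23 - 3.86 = -1.63 points.
Okun's law (growth form): g_Y = g_Y* - β × Δu = 2.38 - 2.9 × (-1.63) = 2.38 + 4.727 = 7.107%.
Real GDP in the next year = 10985 × (1 + 7.107/100) = 10985 × 1.07107 ≈ 11766 billion.

$11,766 billion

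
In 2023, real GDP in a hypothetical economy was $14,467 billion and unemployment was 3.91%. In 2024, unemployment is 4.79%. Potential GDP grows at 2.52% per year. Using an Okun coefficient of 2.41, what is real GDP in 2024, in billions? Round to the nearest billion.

Δu = 4.79 - 3.91 = 0.88 points.
Okun's law (growth form): g_Y = g_Y* - β × Δu = 2.52 - 2.41 × (0.88) = 2.52 - 2.1208 = 0.3992%.
Real GDP in the next year = 14467 × (1 + 0.3992/100) = 14467 × 1.003992 ≈ 14525 billion.

$14,525 billion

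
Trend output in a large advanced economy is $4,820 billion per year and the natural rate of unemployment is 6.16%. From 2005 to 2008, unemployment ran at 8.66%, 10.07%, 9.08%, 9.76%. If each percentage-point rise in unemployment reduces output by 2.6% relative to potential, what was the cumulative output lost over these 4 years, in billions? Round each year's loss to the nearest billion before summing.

Year 2005: gap = -2.6 × (8.66 - 6.16) = -6.5%, loss ≈ 4820 × 6.5/100 ≈ 313.
Year 2006: gap = -2.6 × (10.07 - 6.16) = -10.166%, loss ≈ 4820 × 10.166/100 ≈ 490.
Year 2007: gap = -2.6 × (9.08 - 6.16) = -7.592%, loss ≈ 4820 × 7.592/100 ≈ 366.
Year 2008: gap = -2.6 × (9.76 - 6.16) = -9.36%, loss ≈ 4820 × 9.36/100 ≈ 451.
Total lost output = 313 + 490 + 366 + 451 = 1620 billion.

$1,620 billion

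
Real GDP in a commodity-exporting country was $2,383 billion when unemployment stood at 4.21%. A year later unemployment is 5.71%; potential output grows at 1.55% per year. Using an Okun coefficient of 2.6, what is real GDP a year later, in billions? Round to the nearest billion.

Δu = 5.71 - 4.21 = 1.5 points.
Okun's law (growth form): g_Y = g_Y* - β × Δu = 1.55 - 2.6 × (1.50) = 1.55 - 3.9 = -2.35%.
Real GDP in the next year = 2383 × (1 - 2.35/100) = 2383 × 0.9765 ≈ 2327 billion.

$2,327 billion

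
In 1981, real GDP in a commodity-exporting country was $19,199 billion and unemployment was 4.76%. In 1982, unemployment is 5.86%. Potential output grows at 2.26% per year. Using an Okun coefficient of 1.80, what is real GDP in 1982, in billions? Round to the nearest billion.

$19,253 billion

Δu = 5.86 - 4.76 = 1.1 points.
Okun's law (growth form): g_Y = g_Y* - β × Δu = 2.26 - 1.80 × (1.10) = 2.26 - 1.98 = 0.28%.
Real GDP in the next year = 19199 × (1 + 0.28/100) = 19199 × 1.0028 ≈ 19253 billion.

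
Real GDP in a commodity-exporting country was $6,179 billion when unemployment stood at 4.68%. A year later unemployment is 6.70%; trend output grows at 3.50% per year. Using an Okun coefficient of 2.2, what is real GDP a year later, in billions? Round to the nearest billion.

Δu = 6.7 - 4.68 = 2.02 points.
Okun's law (growth form): g_Y = g_Y* - β × Δu = 3.50 - 2.2 × (2.02) = 3.5 - 4.444 = -0.944%.
Real GDP in the next year = 6179 × (1 - 0.944/100) = 6179 × 0.99056 ≈ 6121 billion.

$6,121 billion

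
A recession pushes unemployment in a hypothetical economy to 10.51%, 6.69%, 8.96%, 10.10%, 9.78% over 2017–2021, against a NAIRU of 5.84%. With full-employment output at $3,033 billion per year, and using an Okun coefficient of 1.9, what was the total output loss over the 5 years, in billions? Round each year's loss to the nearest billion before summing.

Year 2017: gap = -1.9 × (10.51 - 5.84) = -8.873%, loss ≈ 3033 × 8.873/100 ≈ 269.
Year 2018: gap = -1.9 × (6.69 - 5.84) = -1.615%, loss ≈ 3033 × 1.615/100 ≈ 49.
Year 2019: gap = -1.9 × (8.96 - 5.84) = -5.928%, loss ≈ 3033 × 5.928/100 ≈ 180.
Year 2020: gap = -1.9 × (10.1 - 5.84) = -8.094%, loss ≈ 3033 × 8.094/100 ≈ 245.
Year 2021: gap = -1.9 × (9.78 - 5.84) = -7.486%, loss ≈ 3033 × 7.486/100 ≈ 227.
Total lost output = 269 + 49 + 180 + 245 + 227 = 970 billion.

$970 billion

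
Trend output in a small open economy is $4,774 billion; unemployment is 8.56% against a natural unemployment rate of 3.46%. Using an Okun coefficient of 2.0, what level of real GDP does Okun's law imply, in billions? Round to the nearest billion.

$4,287 billion

Unemployment gap = 8.56 - 3.46 = 5.1 points, so the output gap is -2 × 5.1 = -10.2%.
Actual GDP = 4774 × (1 - 10.2/100) = 4774 × 0.898 ≈ 4287 billion.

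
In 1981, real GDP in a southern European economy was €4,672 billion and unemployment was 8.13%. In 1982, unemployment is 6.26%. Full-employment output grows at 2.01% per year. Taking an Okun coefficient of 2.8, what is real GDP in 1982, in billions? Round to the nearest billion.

€5,011 billion

Δu = 6.26 - 8.13 = -1.87 points.
Okun's law (growth form): g_Y = g_Y* - β × Δu = 2.01 - 2.8 × (-1.87) = 2.01 + 5.236 = 7.246%.
Real GDP in the next year = 4672 × (1 + 7.246/100) = 4672 × 1.07246 ≈ 5011 billion.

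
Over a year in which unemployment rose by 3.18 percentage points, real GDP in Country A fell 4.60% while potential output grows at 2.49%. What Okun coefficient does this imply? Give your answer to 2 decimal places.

Growth form: g_Y = g_Y* - β × Δu, so β = (g_Y* - g_Y)/Δu.
β = (2.49 + 4.6)/3.18 = 7.09/3.18 = 2.23.

β ≈ 2.23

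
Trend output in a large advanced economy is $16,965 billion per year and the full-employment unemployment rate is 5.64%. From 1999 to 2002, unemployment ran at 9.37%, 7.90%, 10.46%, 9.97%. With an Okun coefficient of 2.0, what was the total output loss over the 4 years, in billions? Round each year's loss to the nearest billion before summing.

$5,137 billion

Year 1999: gap = -2.0 × (9.37 - 5.64) = -7.46%, loss ≈ 16965 × 7.46/100 ≈ 1266.
Year 2000: gap = -2.0 × (7.9 - 5.64) = -4.52%, loss ≈ 16965 × 4.52/100 ≈ 767.
Year 2001: gap = -2.0 × (10.46 - 5.64) = -9.64%, loss ≈ 16965 × 9.64/100 ≈ 1635.
Year 2002: gap = -2.0 × (9.97 - 5.64) = -8.66%, loss ≈ 16965 × 8.66/100 ≈ 1469.
Total lost output = 1266 + 767 + 1635 + 1469 = 5137 billion.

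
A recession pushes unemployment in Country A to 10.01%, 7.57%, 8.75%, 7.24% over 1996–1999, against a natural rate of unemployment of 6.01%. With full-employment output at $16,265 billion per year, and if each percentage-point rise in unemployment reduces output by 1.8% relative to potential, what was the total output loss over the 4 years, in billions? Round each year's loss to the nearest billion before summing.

$2,790 billion

Year 1996: gap = -1.8 × (10.01 - 6.01) = -7.2%, loss ≈ 16265 × 7.2/100 ≈ 1171.
Year 1997: gap = -1.8 × (7.57 - 6.01) = -2.808%, loss ≈ 16265 × 2.808/100 ≈ 457.
Year 1998: gap = -1.8 × (8.75 - 6.01) = -4.932%, loss ≈ 16265 × 4.932/100 ≈ 802.
Year 1999: gap = -1.8 × (7.24 - 6.01) = -2.214%, loss ≈ 16265 × 2.214/100 ≈ 360.
Total lost output = 1171 + 457 + 802 + 360 = 2790 billion.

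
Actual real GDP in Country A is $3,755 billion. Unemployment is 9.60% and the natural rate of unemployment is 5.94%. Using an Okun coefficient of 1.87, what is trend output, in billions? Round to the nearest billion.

$4,031 billion

Unemployment gap = 9.6 - 5.94 = 3.66 points, so output gap = -1.87 × 3.66 = -6.8442%.
Since Y = Y* × (1 + gap/100), Y* = 3755/0.931558 ≈ 4031 billion.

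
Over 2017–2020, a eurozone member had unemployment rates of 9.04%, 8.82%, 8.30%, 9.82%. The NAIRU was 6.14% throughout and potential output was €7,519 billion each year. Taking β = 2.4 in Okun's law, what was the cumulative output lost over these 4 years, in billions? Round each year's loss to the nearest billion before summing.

Year 2017: gap = -2.4 × (9.04 - 6.14) = -6.96%, loss ≈ 7519 × 6.96/100 ≈ 523.
Year 2018: gap = -2.4 × (8.82 - 6.14) = -6.432%, loss ≈ 7519 × 6.432/100 ≈ 484.
Year 2019: gap = -2.4 × (8.3 - 6.14) = -5.184%, loss ≈ 7519 × 5.184/100 ≈ 390.
Year 2020: gap = -2.4 × (9.82 - 6.14) = -8.832%, loss ≈ 7519 × 8.832/100 ≈ 664.
Total lost output = 523 + 484 + 390 + 664 = 2061 billion.

€2,061 billion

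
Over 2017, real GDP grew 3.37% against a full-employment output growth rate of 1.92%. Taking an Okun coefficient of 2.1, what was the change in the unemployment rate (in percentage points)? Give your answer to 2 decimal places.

-0.69 percentage points

Growth-rate Okun's law: g_Y = g_Y* - β × Δu, so Δu = (g_Y* - g_Y)/β.
Δu = (1.92 - 3.37)/2.1 = -1.45/2.1 = -0.69 percentage points.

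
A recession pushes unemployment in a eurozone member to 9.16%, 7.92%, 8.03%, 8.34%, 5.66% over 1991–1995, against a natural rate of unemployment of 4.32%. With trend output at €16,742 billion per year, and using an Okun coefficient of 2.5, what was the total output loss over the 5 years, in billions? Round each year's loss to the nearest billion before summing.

€7,330 billion

Year 1991: gap = -2.5 × (9.16 - 4.32) = -12.1%, loss ≈ 16742 × 12.1/100 ≈ 2026.
Year 1992: gap = -2.5 × (7.92 - 4.32) = -9%, loss ≈ 16742 × 9/100 ≈ 1507.
Year 1993: gap = -2.5 × (8.03 - 4.32) = -9.275%, loss ≈ 16742 × 9.275/100 ≈ 1553.
Year 1994: gap = -2.5 × (8.34 - 4.32) = -10.05%, loss ≈ 16742 × 10.05/100 ≈ 1683.
Year 1995: gap = -2.5 × (5.66 - 4.32) = -3.35%, loss ≈ 16742 × 3.35/100 ≈ 561.
Total lost output = 2026 + 1507 + 1553 + 1683 + 561 = 7330 billion.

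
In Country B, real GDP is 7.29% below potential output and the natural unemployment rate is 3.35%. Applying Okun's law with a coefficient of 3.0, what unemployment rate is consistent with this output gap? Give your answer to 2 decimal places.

5.78%

From Okun's law, u - u* = -(output gap)/β = -(-7.29)/3.0 = 2.43 points.
So u = 3.35 + 2.43 = 5.78%.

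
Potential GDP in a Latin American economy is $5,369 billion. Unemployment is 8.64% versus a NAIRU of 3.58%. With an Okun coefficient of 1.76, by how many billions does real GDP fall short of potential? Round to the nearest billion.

$478 billion

Output gap = -1.76 × (8.64 - 3.58) = -1.76 × 5.06 = -8.9056%.
Actual GDP ≈ 5369 × 0.910944 ≈ 4891 billion, so the shortfall is 5369 - 4891 = 478 billion.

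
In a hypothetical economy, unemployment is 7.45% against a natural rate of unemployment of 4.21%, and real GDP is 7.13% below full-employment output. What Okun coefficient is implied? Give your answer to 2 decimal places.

β ≈ 2.20

Okun's law: output gap = -β × (u - u*).
-7.13 = -β × (7.45 - 4.21) = -β × 3.24, so β = 7.13/3.24 = 2.20.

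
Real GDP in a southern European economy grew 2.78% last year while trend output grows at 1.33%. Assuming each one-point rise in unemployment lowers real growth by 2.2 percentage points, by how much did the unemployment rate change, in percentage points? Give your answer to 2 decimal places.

-0.66 percentage points

Growth-rate Okun's law: g_Y = g_Y* - β × Δu, so Δu = (g_Y* - g_Y)/β.
Δu = (1.33 - 2.78)/2.2 = -1.45/2.2 = -0.66 percentage points.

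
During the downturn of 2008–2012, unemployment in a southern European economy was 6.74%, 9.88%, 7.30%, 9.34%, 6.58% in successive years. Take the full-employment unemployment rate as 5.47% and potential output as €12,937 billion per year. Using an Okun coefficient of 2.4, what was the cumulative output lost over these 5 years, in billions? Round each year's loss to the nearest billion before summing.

€3,878 billion

Year 2008: gap = -2.4 × (6.74 - 5.47) = -3.048%, loss ≈ 12937 × 3.048/100 ≈ 394.
Year 2009: gap = -2.4 × (9.88 - 5.47) = -10.584%, loss ≈ 12937 × 10.584/100 ≈ 1369.
Year 2010: gap = -2.4 × (7.3 - 5.47) = -4.392%, loss ≈ 12937 × 4.392/100 ≈ 568.
Year 2011: gap = -2.4 × (9.34 - 5.47) = -9.288%, loss ≈ 12937 × 9.288/100 ≈ 1202.
Year 2012: gap = -2.4 × (6.58 - 5.47) = -2.664%, loss ≈ 12937 × 2.664/100 ≈ 345.
Total lost output = 394 + 1369 + 568 + 1202 + 345 = 3878 billion.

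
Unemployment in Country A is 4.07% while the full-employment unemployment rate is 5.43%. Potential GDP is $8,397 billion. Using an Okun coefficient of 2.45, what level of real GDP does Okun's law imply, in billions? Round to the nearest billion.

$8,677 billion

Unemployment gap = 4.07 - 5.43 = -1.36 points, so the output gap is -2.45 × (-1.36) = 3.332%.
Actual GDP = 8397 × (1 + 3.332/100) = 8397 × 1.03332 ≈ 8677 billion.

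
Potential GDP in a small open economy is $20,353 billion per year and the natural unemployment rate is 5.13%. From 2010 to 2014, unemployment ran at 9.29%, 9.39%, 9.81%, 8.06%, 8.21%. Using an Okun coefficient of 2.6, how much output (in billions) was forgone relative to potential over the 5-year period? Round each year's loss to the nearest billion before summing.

Year 2010: gap = -2.6 × (9.29 - 5.13) = -10.816%, loss ≈ 20353 × 10.816/100 ≈ 2201.
Year 2011: gap = -2.6 × (9.39 - 5.13) = -11.076%, loss ≈ 20353 × 11.076/100 ≈ 2254.
Year 2012: gap = -2.6 × (9.81 - 5.13) = -12.168%, loss ≈ 20353 × 12.168/100 ≈ 2477.
Year 2013: gap = -2.6 × (8.06 - 5.13) = -7.618%, loss ≈ 20353 × 7.618/100 ≈ 1550.
Year 2014: gap = -2.6 × (8.21 - 5.13) = -8.008%, loss ≈ 20353 × 8.008/100 ≈ 1630.
Total lost output = 2201 + 2254 + 2477 + 1550 + 1630 = 10112 billion.

$10,112 billion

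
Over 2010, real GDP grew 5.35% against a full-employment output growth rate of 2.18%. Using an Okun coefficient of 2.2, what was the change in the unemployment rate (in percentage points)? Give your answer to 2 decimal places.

-1.44 percentage points

Growth-rate Okun's law: g_Y = g_Y* - β × Δu, so Δu = (g_Y* - g_Y)/β.
Δu = (2.18 - 5.35)/2.2 = -3.17/2.2 = -1.44 percentage points.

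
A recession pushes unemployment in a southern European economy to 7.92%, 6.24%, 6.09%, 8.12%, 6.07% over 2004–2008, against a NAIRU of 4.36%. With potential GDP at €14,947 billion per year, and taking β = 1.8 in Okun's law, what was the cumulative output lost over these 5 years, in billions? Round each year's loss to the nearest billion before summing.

Year 2004: gap = -1.8 × (7.92 - 4.36) = -6.408%, loss ≈ 14947 × 6.408/100 ≈ 958.
Year 2005: gap = -1.8 × (6.24 - 4.36) = -3.384%, loss ≈ 14947 × 3.384/100 ≈ 506.
Year 2006: gap = -1.8 × (6.09 - 4.36) = -3.114%, loss ≈ 14947 × 3.114/100 ≈ 465.
Year 2007: gap = -1.8 × (8.12 - 4.36) = -6.768%, loss ≈ 14947 × 6.768/100 ≈ 1012.
Year 2008: gap = -1.8 × (6.07 - 4.36) = -3.078%, loss ≈ 14947 × 3.078/100 ≈ 460.
Total lost output = 958 + 506 + 465 + 1012 + 460 = 3401 billion.

€3,401 billion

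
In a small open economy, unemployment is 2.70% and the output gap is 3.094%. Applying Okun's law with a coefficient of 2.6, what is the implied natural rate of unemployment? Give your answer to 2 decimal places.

3.89%

From Okun's law, u - u* = -(output gap)/β = -(3.094)/2.6 = -1.19 points.
So u* = 2.7 + 1.19 = 3.89%.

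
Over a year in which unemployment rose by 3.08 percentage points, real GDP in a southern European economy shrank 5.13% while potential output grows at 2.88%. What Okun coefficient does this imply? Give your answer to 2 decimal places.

β ≈ 2.60

Growth form: g_Y = g_Y* - β × Δu, so β = (g_Y* - g_Y)/Δu.
β = (2.88 + 5.13)/3.08 = 8.01/3.08 = 2.60.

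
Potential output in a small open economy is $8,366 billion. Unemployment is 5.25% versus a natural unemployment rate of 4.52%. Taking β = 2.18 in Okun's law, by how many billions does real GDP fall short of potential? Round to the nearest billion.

$133 billion

Output gap = -2.18 × (5.25 - 4.52) = -2.18 × 0.73 = -1.5914%.
Actual GDP ≈ 8366 × 0.984086 ≈ 8233 billion, so the shortfall is 8366 - 8233 = 133 billion.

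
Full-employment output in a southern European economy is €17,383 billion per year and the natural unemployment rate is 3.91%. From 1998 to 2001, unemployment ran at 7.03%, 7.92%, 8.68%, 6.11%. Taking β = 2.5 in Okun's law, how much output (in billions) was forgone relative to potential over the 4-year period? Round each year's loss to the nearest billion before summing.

Year 1998: gap = -2.5 × (7.03 - 3.91) = -7.8%, loss ≈ 17383 × 7.8/100 ≈ 1356.
Year 1999: gap = -2.5 × (7.92 - 3.91) = -10.025%, loss ≈ 17383 × 10.025/100 ≈ 1743.
Year 2000: gap = -2.5 × (8.68 - 3.91) = -11.925%, loss ≈ 17383 × 11.925/100 ≈ 2073.
Year 2001: gap = -2.5 × (6.11 - 3.91) = -5.5%, loss ≈ 17383 × 5.5/100 ≈ 956.
Total lost output = 1356 + 1743 + 2073 + 956 = 6128 billion.

€6,128 billion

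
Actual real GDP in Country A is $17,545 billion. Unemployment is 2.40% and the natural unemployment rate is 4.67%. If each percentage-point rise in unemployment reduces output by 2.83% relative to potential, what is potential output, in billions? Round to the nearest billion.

Unemployment gap = 2.4 - 4.67 = -2.27 points, so output gap = -2.83 × (-2.27) = 6.4241%.
Since Y = Y* × (1 + gap/100), Y* = 17545/1.064241 ≈ 16486 billion.

$16,486 billion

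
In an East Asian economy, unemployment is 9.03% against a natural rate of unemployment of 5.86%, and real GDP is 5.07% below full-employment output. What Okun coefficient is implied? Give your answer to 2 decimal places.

Okun's law: output gap = -β × (u - u*).
-5.07 = -β × (9.03 - 5.86) = -β × 3.17, so β = 5.07/3.17 = 1.60.

β ≈ 1.60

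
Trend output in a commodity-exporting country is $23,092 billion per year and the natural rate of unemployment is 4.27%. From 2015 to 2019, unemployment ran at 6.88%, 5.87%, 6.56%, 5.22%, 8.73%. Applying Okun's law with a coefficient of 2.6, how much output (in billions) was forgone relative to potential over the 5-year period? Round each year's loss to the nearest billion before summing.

$7,151 billion

Year 2015: gap = -2.6 × (6.88 - 4.27) = -6.786%, loss ≈ 23092 × 6.786/100 ≈ 1567.
Year 2016: gap = -2.6 × (5.87 - 4.27) = -4.16%, loss ≈ 23092 × 4.16/100 ≈ 961.
Year 2017: gap = -2.6 × (6.56 - 4.27) = -5.954%, loss ≈ 23092 × 5.954/100 ≈ 1375.
Year 2018: gap = -2.6 × (5.22 - 4.27) = -2.47%, loss ≈ 23092 × 2.47/100 ≈ 570.
Year 2019: gap = -2.6 × (8.73 - 4.27) = -11.596%, loss ≈ 23092 × 11.596/100 ≈ 2678.
Total lost output = 1567 + 961 + 1375 + 570 + 2678 = 7151 billion.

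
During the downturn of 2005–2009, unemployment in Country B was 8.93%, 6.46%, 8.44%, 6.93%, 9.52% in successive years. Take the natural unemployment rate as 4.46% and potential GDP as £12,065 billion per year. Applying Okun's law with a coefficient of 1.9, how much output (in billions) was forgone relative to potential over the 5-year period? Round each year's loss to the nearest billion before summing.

Year 2005: gap = -1.9 × (8.93 - 4.46) = -8.493%, loss ≈ 12065 × 8.493/100 ≈ 1025.
Year 2006: gap = -1.9 × (6.46 - 4.46) = -3.8%, loss ≈ 12065 × 3.8/100 ≈ 458.
Year 2007: gap = -1.9 × (8.44 - 4.46) = -7.562%, loss ≈ 12065 × 7.562/100 ≈ 912.
Year 2008: gap = -1.9 × (6.93 - 4.46) = -4.693%, loss ≈ 12065 × 4.693/100 ≈ 566.
Year 2009: gap = -1.9 × (9.52 - 4.46) = -9.614%, loss ≈ 12065 × 9.614/100 ≈ 1160.
Total lost output = 1025 + 458 + 912 + 566 + 1160 = 4121 billion.

£4,121 billion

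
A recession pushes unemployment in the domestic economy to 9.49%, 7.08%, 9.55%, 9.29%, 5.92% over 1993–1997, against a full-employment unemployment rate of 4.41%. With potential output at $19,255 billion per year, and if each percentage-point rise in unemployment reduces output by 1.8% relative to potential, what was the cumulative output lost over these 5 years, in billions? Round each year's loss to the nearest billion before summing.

$6,681 billion

Year 1993: gap = -1.8 × (9.49 - 4.41) = -9.144%, loss ≈ 19255 × 9.144/100 ≈ 1761.
Year 1994: gap = -1.8 × (7.08 - 4.41) = -4.806%, loss ≈ 19255 × 4.806/100 ≈ 925.
Year 1995: gap = -1.8 × (9.55 - 4.41) = -9.252%, loss ≈ 19255 × 9.252/100 ≈ 1781.
Year 1996: gap = -1.8 × (9.29 - 4.41) = -8.784%, loss ≈ 19255 × 8.784/100 ≈ 1691.
Year 1997: gap = -1.8 × (5.92 - 4.41) = -2.718%, loss ≈ 19255 × 2.718/100 ≈ 523.
Total lost output = 1761 + 925 + 1781 + 1691 + 523 = 6681 billion.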